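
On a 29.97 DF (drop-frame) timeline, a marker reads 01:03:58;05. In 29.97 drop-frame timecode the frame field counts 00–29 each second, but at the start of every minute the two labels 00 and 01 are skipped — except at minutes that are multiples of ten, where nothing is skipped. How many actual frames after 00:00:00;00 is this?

115031

As if non-drop at 30 labels/s: (1 × 3600 + 3 × 60 + 58) × 30 + 5 = 115145.
Minute boundaries passed: 63; those not divisible by 10: 63 − 6 = 57; dropped labels = 2 × 57 = 114.
Actual frame index = 115145 − 114 = 115031.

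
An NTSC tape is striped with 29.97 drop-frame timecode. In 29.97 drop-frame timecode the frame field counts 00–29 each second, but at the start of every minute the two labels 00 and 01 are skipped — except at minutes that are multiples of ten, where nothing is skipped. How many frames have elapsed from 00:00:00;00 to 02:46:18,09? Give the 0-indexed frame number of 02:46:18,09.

Complete 10-minute blocks: 16, each 17982 frames → 287712.
Remaining 6 whole minutes in the current block: 1800 + 5 × 1798 = 10790 frames.
Within the current minute: 18 × 30 + 9 − 2 = 547 (labels ;00/;01 skipped at this minute). Total = 287712 + 10790 + 547 = 299049.

299049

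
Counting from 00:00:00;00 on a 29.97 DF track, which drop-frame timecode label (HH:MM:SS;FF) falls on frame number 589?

Each 10-minute DF block holds 10 × 60 × 30 − 9 × 2 = 17982 frames. 589 ÷ 17982 → 0 full blocks, remainder 589.
Within the partial block the first minute is 1800 frames and each further minute 1798, so 0 further minute boundaries passed. Total skipped labels = 18 × 0 + 2 × 0 = 0.
Non-drop label index = 589 + 0 = 589; at 30 labels/s that is 00:00:19:19, i.e. DF 00:00:19;19.

00:00:19;19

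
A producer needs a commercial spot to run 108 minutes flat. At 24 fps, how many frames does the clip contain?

155520 frames

108 min = 6480 s.
Frames = 6480 × 24 = 155520.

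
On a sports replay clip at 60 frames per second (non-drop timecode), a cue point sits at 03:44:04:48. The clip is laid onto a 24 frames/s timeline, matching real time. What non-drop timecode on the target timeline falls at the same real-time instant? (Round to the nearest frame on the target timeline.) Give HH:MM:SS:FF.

Source frame index: (3×3600 + 44×60 + 4) × 60 + 48 = 806688.
Real time: 806688 / (60) = 67224/5 s.
Target frame: (67224/5) × (24) = 1613376/5 ≈ 322675.200 → 322675.
At 24 labels/s: frame 322675 → 03:44:04:19.

03:44:04:19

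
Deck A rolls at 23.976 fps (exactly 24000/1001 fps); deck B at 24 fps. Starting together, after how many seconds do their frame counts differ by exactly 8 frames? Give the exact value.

The gap grows by |24 − 24000/1001| = 24/1001 frames per second.
Time for a 8-frame gap: 8 ÷ (24/1001) = 1001/3 s.

1001/3 seconds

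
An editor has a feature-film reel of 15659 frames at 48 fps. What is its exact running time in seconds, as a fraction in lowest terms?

15659/48 seconds

Running time = 15659 ÷ (48) = 15659 × 1/48 = 15659/48 s.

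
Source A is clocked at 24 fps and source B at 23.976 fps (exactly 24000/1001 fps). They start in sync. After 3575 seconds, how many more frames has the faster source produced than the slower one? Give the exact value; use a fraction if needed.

A emits 24 × 3575 = 85800 frames; B emits 24000/1001 × 3575 = 600000/7.
Difference = 600/7 frames (≈ 85.7143); B is behind A.

600/7 frames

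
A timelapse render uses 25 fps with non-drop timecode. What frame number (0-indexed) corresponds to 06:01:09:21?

Total seconds to the label: (6 × 3600 + 1 × 60 + 9) = 21669.
Frame index = 21669 × 25 + 21 = 541746.

frame 541746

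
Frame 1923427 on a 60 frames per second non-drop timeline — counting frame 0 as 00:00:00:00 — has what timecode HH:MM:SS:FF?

08:54:17:07

1923427 ÷ 60 = 32057 full seconds, remainder 7 frames.
32057 s = 8 h 54 min 17 s.
Timecode: 08:54:17:07.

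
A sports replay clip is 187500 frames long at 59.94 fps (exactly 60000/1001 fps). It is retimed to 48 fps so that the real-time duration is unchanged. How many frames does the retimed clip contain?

Target frames = source frames × (target rate / source rate) = 187500 × (48)/(60000/1001) = 187500 × 1001/1250 = 150150.

150150 frames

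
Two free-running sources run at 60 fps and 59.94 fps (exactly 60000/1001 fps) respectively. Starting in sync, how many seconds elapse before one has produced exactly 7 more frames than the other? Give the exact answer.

The gap grows by |60000/1001 − 60| = 60/1001 frames per second.
Time for a 7-frame gap: 7 ÷ (60/1001) = 7007/60 s.

7007/60 seconds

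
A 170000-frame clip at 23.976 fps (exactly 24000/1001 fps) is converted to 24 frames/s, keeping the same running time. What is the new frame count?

170170 frames

Target frames = source frames × (target rate / source rate) = 170000 × (24)/(24000/1001) = 170000 × 1001/1000 = 170170.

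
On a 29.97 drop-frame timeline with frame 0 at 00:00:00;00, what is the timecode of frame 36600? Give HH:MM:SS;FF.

00:20:21;06

Ten DF minutes hold 17982 frames, so frame 36600 lies in block 2 (frames 35964–53945) with 636 frames into that block.
The block's first minute is 1800 frames and the rest 1798 each; 636 frames reaches minute 0, so 2 × 18 + 0 × 2 = 36 labels have been skipped so far.
Adding those back, label number 36600 + 36 = 36636 at 30 labels/s is 1221 s + 6 f = 0 h 20 min 21 s frame 6, i.e. 00:20:21;06.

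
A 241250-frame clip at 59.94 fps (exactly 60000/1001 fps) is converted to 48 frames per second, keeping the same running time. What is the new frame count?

Target frames = source frames × (target rate / source rate) = 241250 × (48)/(60000/1001) = 241250 × 1001/1250 = 193193.

193193 frames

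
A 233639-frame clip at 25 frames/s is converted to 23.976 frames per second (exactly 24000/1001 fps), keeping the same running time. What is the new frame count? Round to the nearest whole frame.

Frames at target rate = 233639 × (24000/1001) / (25) = 32041920/143 ≈ 224069.371.
Nearest whole frame: 224069.

224069 frames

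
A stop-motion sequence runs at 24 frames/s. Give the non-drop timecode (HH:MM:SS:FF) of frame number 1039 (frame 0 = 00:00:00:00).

1039 ÷ 24 = 43 full seconds, remainder 7 frames.
43 s = 0 h 0 min 43 s.
Timecode: 00:00:43:07.

00:00:43:07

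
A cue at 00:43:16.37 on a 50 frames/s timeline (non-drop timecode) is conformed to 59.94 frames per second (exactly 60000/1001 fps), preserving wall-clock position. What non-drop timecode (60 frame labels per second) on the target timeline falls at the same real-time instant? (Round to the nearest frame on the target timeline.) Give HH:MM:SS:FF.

Source frame index: (0×3600 + 43×60 + 16) × 50 + 37 = 129837.
Real time: 129837 / (50) = 129837/50 s.
Target frame: (129837/50) × (60000/1001) = 155804400/1001 ≈ 155648.751 → 155649.
At 60 labels/s: frame 155649 → 00:43:14:09.

00:43:14:09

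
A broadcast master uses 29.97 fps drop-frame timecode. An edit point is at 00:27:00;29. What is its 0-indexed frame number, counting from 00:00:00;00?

As if non-drop at 30 labels/s: (0 × 3600 + 27 × 60 + 0) × 30 + 29 = 48629.
Minute boundaries passed: 27; those not divisible by 10: 27 − 2 = 25; dropped labels = 2 × 25 = 50.
Actual frame index = 48629 − 50 = 48579.

48579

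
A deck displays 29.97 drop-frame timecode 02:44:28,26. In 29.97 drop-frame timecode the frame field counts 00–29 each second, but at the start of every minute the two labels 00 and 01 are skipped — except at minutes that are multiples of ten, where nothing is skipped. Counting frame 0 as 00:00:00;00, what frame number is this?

295770

As if non-drop at 30 labels/s: (2 × 3600 + 44 × 60 + 28) × 30 + 26 = 296066.
Minute boundaries passed: 164; those not divisible by 10: 164 − 16 = 148; dropped labels = 2 × 148 = 296.
Actual frame index = 296066 − 296 = 295770.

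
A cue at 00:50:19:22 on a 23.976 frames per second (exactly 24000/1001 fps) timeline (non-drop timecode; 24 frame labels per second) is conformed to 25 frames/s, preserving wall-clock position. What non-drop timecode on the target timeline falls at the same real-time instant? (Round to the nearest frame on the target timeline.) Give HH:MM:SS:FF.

00:50:22:23

Source frame index: (0×3600 + 50×60 + 19) × 24 + 22 = 72478.
Real time: 72478 / (24000/1001) = 36275239/12000 s.
Target frame: (36275239/12000) × (25) = 36275239/480 ≈ 75573.415 → 75573.
At 25 labels/s: frame 75573 → 00:50:22:23.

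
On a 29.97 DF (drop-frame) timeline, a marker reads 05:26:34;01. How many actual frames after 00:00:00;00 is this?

587233

Complete 10-minute blocks: 32, each 17982 frames → 575424.
Remaining 6 whole minutes in the current block: 1800 + 5 × 1798 = 10790 frames.
Within the current minute: 34 × 30 + 1 − 2 = 1019 (labels ;00/;01 skipped at this minute). Total = 575424 + 10790 + 1019 = 587233.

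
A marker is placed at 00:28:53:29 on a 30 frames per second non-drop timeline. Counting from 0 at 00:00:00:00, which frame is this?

Total seconds to the label: (0 × 3600 + 28 × 60 + 53) = 1733.
Frame index = 1733 × 30 + 29 = 52019.

52019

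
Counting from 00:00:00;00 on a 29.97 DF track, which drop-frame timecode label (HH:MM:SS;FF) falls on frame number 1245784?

Ten DF minutes hold 17982 frames, so frame 1245784 lies in block 69 (frames 1240758–1258739) with 5026 frames into that block.
The block's first minute is 1800 frames and the rest 1798 each; 5026 frames reaches minute 2, so 69 × 18 + 2 × 2 = 1246 labels have been skipped so far.
Adding those back, label number 1245784 + 1246 = 1247030 at 30 labels/s is 41567 s + 20 f = 11 h 32 min 47 s frame 20, i.e. 11:32:47;20.

11:32:47;20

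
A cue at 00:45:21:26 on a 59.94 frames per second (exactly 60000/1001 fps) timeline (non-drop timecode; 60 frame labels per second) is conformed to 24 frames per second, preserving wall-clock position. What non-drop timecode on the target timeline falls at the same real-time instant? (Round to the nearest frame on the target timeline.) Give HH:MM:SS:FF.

Source frame index: (0×3600 + 45×60 + 21) × 60 + 26 = 163286.
Real time: 163286 / (60000/1001) = 81724643/30000 s.
Target frame: (81724643/30000) × (24) = 81724643/1250 ≈ 65379.714 → 65380.
At 24 labels/s: frame 65380 → 00:45:24:04.

00:45:24:04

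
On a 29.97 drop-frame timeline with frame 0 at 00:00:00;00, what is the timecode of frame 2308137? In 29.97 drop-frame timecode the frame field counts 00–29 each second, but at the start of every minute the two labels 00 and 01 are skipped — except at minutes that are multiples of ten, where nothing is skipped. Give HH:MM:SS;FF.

Ten DF minutes hold 17982 frames, so frame 2308137 lies in block 128 (frames 2301696–2319677) with 6441 frames into that block.
The block's first minute is 1800 frames and the rest 1798 each; 6441 frames reaches minute 3, so 128 × 18 + 3 × 2 = 2310 labels have been skipped so far.
Adding those back, label number 2308137 + 2310 = 2310447 at 30 labels/s is 77014 s + 27 f = 21 h 23 min 34 s frame 27, i.e. 21:23:34;27.

21:23:34;27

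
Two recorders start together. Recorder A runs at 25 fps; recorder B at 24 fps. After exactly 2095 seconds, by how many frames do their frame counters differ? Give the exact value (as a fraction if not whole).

A emits 25 × 2095 = 52375 frames; B emits 24 × 2095 = 50280.
Difference = 2095 frames; B is behind A.

2095 frames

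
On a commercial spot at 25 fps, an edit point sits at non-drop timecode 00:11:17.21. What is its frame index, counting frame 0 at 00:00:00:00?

Total seconds to the label: (0 × 3600 + 11 × 60 + 17) = 677.
Frame index = 677 × 25 + 21 = 16946.

16946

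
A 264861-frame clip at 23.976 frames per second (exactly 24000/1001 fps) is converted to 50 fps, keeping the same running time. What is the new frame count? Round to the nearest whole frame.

552346 frames

Frames at target rate = 264861 × (50) / (24000/1001) = 88375287/160 ≈ 552345.544.
Nearest whole frame: 552346.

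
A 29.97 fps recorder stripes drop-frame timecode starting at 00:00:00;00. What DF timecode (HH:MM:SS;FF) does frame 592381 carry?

Each 10-minute DF block holds 10 × 60 × 30 − 9 × 2 = 17982 frames. 592381 ÷ 17982 → 32 full blocks, remainder 16957.
Within the partial block the first minute is 1800 frames and each further minute 1798, so 9 further minute boundaries passed. Total skipped labels = 18 × 32 + 2 × 9 = 594.
Non-drop label index = 592381 + 594 = 592975; at 30 labels/s that is 05:29:25:25, i.e. DF 05:29:25;25.

05:29:25;25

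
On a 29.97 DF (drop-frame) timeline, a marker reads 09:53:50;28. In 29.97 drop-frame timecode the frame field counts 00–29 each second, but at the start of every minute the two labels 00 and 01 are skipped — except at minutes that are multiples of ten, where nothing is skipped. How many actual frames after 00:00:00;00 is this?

As if non-drop at 30 labels/s: (9 × 3600 + 53 × 60 + 50) × 30 + 28 = 1068928.
Minute boundaries passed: 593; those not divisible by 10: 593 − 59 = 534; dropped labels = 2 × 534 = 1068.
Actual frame index = 1068928 − 1068 = 1067860.

1067860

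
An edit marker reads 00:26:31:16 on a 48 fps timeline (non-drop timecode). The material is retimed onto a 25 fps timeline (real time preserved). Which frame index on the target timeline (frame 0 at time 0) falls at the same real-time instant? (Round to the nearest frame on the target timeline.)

Source frame index: (0×3600 + 26×60 + 31) × 48 + 16 = 76384.
Real time: 76384 / (48) = 4774/3 s.
Target frame: (4774/3) × (25) = 119350/3 ≈ 39783.333 → 39783.

frame 39783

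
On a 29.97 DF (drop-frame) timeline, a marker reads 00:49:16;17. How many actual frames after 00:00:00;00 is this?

88607

As if non-drop at 30 labels/s: (0 × 3600 + 49 × 60 + 16) × 30 + 17 = 88697.
Minute boundaries passed: 49; those not divisible by 10: 49 − 4 = 45; dropped labels = 2 × 45 = 90.
Actual frame index = 88697 − 90 = 88607.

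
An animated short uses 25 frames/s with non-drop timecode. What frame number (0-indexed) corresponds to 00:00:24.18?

frame 618

Total seconds to the label: (0 × 3600 + 0 × 60 + 24) = 24.
Frame index = 24 × 25 + 18 = 618.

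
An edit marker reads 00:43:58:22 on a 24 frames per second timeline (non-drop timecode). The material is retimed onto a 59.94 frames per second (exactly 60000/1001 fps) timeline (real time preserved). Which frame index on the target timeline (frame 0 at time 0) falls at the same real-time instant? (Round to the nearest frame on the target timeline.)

frame 158177

Source frame index: (0×3600 + 43×60 + 58) × 24 + 22 = 63334.
Real time: 63334 / (24) = 31667/12 s.
Target frame: (31667/12) × (60000/1001) = 158335000/1001 ≈ 158176.823 → 158177.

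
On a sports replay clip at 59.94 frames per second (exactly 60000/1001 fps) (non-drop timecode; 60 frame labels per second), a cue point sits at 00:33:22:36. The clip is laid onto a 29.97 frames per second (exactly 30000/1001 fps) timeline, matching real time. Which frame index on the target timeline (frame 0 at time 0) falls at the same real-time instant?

Source frame index: (0×3600 + 33×60 + 22) × 60 + 36 = 120156.
Real time: 120156 / (60000/1001) = 10023013/5000 s.
Target frame: (10023013/5000) × (30000/1001) = 60078.

frame 60078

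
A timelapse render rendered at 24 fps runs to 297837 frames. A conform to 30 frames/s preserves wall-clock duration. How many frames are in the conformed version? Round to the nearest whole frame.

372296 frames

Frames at target rate = 297837 × (30) / (24) = 1489185/4 ≈ 372296.250.
Nearest whole frame: 372296.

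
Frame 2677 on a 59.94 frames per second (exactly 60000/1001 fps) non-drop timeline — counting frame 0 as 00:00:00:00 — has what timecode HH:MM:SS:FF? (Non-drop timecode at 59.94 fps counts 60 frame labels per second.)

2677 ÷ 60 = 44 full seconds, remainder 37 frames.
44 s = 0 h 0 min 44 s.
Timecode: 00:00:44:37.

00:00:44:37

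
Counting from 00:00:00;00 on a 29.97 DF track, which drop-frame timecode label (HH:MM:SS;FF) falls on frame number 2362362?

Each 10-minute DF block holds 10 × 60 × 30 − 9 × 2 = 17982 frames. 2362362 ÷ 17982 → 131 full blocks, remainder 6720.
Within the partial block the first minute is 1800 frames and each further minute 1798, so 3 further minute boundaries passed. Total skipped labels = 18 × 131 + 2 × 3 = 2364.
Non-drop label index = 2362362 + 2364 = 2364726; at 30 labels/s that is 21:53:44:06, i.e. DF 21:53:44;06.

21:53:44;06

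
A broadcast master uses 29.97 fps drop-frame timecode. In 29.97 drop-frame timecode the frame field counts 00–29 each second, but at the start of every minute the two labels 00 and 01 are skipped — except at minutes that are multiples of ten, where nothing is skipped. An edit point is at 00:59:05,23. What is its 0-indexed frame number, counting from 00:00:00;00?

Complete 10-minute blocks: 5, each 17982 frames → 89910.
Remaining 9 whole minutes in the current block: 1800 + 8 × 1798 = 16184 frames.
Within the current minute: 5 × 30 + 23 − 2 = 171 (labels ;00/;01 skipped at this minute). Total = 89910 + 16184 + 171 = 106265.

106265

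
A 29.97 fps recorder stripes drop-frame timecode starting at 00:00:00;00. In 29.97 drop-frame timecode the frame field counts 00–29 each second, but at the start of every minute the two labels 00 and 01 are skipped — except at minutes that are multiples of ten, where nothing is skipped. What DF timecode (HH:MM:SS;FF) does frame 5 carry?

Each 10-minute DF block holds 10 × 60 × 30 − 9 × 2 = 17982 frames. 5 ÷ 17982 → 0 full blocks, remainder 5.
Within the partial block the first minute is 1800 frames and each further minute 1798, so 0 further minute boundaries passed. Total skipped labels = 18 × 0 + 2 × 0 = 0.
Non-drop label index = 5 + 0 = 5; at 30 labels/s that is 00:00:00:05, i.e. DF 00:00:00;05.

00:00:00;05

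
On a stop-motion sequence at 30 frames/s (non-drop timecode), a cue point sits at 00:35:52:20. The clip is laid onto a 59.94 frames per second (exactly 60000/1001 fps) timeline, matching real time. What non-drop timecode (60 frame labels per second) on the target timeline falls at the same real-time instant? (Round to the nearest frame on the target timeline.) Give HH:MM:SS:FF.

00:35:50:31

Source frame index: (0×3600 + 35×60 + 52) × 30 + 20 = 64580.
Real time: 64580 / (30) = 6458/3 s.
Target frame: (6458/3) × (60000/1001) = 129160000/1001 ≈ 129030.969 → 129031.
At 60 labels/s: frame 129031 → 00:35:50:31.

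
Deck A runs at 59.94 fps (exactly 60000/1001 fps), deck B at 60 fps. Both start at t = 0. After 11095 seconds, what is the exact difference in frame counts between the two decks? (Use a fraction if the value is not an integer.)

95100/143 frames

A emits 60000/1001 × 11095 = 95100000/143 frames; B emits 60 × 11095 = 665700.
Difference = 95100/143 frames (≈ 665.0350); B is ahead of A.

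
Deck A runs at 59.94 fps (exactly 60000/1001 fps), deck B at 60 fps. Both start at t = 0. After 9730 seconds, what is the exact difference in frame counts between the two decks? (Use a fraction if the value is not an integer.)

A emits 60000/1001 × 9730 = 83400000/143 frames; B emits 60 × 9730 = 583800.
Difference = 83400/143 frames (≈ 583.2168); B is ahead of A.

83400/143 frames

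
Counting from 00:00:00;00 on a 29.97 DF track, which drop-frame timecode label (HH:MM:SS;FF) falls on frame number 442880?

Each 10-minute DF block holds 10 × 60 × 30 − 9 × 2 = 17982 frames. 442880 ÷ 17982 → 24 full blocks, remainder 11312.
Within the partial block the first minute is 1800 frames and each further minute 1798, so 6 further minute boundaries passed. Total skipped labels = 18 × 24 + 2 × 6 = 444.
Non-drop label index = 442880 + 444 = 443324; at 30 labels/s that is 04:06:17:14, i.e. DF 04:06:17;14.

04:06:17;14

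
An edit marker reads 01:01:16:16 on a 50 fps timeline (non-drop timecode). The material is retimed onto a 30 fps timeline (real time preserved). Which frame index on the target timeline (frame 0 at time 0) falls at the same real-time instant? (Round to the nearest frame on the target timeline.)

Source frame index: (1×3600 + 1×60 + 16) × 50 + 16 = 183816.
Real time: 183816 / (50) = 91908/25 s.
Target frame: (91908/25) × (30) = 551448/5 ≈ 110289.600 → 110290.

frame 110290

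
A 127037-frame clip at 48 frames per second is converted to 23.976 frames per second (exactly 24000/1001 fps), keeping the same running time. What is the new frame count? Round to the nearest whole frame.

63455 frames

Frames at target rate = 127037 × (24000/1001) / (48) = 63518500/1001 ≈ 63455.045.
Nearest whole frame: 63455.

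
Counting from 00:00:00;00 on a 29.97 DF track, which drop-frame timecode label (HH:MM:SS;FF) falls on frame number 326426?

Each 10-minute DF block holds 10 × 60 × 30 − 9 × 2 = 17982 frames. 326426 ÷ 17982 → 18 full blocks, remainder 2750.
Within the partial block the first minute is 1800 frames and each further minute 1798, so 1 further minute boundary passed. Total skipped labels = 18 × 18 + 2 × 1 = 326.
Non-drop label index = 326426 + 326 = 326752; at 30 labels/s that is 03:01:31:22, i.e. DF 03:01:31;22.

03:01:31;22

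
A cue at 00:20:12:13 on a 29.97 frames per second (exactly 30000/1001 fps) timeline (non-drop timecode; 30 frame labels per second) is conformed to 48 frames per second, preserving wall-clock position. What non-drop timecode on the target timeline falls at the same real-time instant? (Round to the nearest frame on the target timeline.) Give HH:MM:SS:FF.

00:20:13:31

Source frame index: (0×3600 + 20×60 + 12) × 30 + 13 = 36373.
Real time: 36373 / (30000/1001) = 36409373/30000 s.
Target frame: (36409373/30000) × (48) = 36409373/625 ≈ 58254.997 → 58255.
At 48 labels/s: frame 58255 → 00:20:13:31.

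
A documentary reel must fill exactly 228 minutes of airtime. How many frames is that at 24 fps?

328320 frames

228 min = 13680 s.
Frames = 13680 × 24 = 328320.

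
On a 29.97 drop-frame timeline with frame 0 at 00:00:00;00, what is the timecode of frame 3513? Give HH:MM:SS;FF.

Ten DF minutes hold 17982 frames, so frame 3513 lies in block 0 (frames 0–17981) with 3513 frames into that block.
The block's first minute is 1800 frames and the rest 1798 each; 3513 frames reaches minute 1, so 0 × 18 + 1 × 2 = 2 labels have been skipped so far.
Adding those back, label number 3513 + 2 = 3515 at 30 labels/s is 117 s + 5 f = 0 h 1 min 57 s frame 5, i.e. 00:01:57;05.

00:01:57;05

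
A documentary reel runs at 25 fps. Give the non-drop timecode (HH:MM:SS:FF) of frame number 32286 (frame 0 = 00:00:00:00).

32286 ÷ 25 = 1291 full seconds, remainder 11 frames.
1291 s = 0 h 21 min 31 s.
Timecode: 00:21:31:11.

00:21:31:11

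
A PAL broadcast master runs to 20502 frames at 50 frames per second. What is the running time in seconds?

Running time = 20502 / (50) = 410.04 s.

410.04 seconds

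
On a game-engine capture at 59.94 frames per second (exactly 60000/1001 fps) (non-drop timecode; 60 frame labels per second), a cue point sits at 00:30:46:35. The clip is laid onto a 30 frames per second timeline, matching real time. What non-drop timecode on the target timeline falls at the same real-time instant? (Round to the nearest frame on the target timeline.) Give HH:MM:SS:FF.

Source frame index: (0×3600 + 30×60 + 46) × 60 + 35 = 110795.
Real time: 110795 / (60000/1001) = 22181159/12000 s.
Target frame: (22181159/12000) × (30) = 22181159/400 ≈ 55452.897 → 55453.
At 30 labels/s: frame 55453 → 00:30:48:13.

00:30:48:13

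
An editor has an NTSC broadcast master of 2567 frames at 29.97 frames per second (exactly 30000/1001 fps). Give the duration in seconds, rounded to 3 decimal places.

Running time = 2567 × 1001/30000 = 2569567/30000 s ≈ 85.652 s.

85.652 seconds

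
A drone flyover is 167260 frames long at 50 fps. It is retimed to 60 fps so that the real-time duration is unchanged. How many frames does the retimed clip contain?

Target frames = source frames × (target rate / source rate) = 167260 × (60)/(50) = 167260 × 6/5 = 200712.

200712 frames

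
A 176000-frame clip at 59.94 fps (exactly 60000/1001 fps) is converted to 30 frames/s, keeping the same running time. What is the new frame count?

Target frames = source frames × (target rate / source rate) = 176000 × (30)/(60000/1001) = 176000 × 1001/2000 = 88088.

88088 frames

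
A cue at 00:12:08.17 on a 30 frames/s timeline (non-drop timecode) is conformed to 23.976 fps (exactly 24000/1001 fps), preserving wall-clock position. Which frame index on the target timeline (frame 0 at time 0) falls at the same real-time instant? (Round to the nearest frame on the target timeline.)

Source frame index: (0×3600 + 12×60 + 8) × 30 + 17 = 21857.
Real time: 21857 / (30) = 21857/30 s.
Target frame: (21857/30) × (24000/1001) = 1589600/91 ≈ 17468.132 → 17468.

frame 17468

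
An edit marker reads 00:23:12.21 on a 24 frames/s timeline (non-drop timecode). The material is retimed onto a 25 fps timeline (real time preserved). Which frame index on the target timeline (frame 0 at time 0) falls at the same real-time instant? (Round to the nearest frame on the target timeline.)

Source frame index: (0×3600 + 23×60 + 12) × 24 + 21 = 33429.
Real time: 33429 / (24) = 11143/8 s.
Target frame: (11143/8) × (25) = 278575/8 ≈ 34821.875 → 34822.

frame 34822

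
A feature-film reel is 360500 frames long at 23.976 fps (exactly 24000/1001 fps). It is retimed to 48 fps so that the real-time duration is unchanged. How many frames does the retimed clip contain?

Target frames = source frames × (target rate / source rate) = 360500 × (48)/(24000/1001) = 360500 × 1001/500 = 721721.

721721 frames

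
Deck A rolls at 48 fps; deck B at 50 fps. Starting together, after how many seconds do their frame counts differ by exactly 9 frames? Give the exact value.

4.5 seconds

The gap grows by |50 − 48| = 2 frames per second.
Time for a 9-frame gap: 9 ÷ (2) = 4.5 s.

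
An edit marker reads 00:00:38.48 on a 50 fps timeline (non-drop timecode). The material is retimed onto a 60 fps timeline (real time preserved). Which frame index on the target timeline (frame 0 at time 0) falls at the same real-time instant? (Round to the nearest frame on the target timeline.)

frame 2338

Source frame index: (0×3600 + 0×60 + 38) × 50 + 48 = 1948.
Real time: 1948 / (50) = 974/25 s.
Target frame: (974/25) × (60) = 11688/5 ≈ 2337.600 → 2338.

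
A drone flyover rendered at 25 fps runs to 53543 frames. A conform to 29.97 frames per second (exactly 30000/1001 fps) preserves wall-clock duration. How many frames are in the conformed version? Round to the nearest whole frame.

Frames at target rate = 53543 × (30000/1001) / (25) = 9178800/143 ≈ 64187.413.
Nearest whole frame: 64187.

64187 frames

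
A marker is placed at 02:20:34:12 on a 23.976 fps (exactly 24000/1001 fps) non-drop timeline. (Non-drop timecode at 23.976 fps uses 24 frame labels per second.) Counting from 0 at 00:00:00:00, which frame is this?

202428

Total seconds to the label: (2 × 3600 + 20 × 60 + 34) = 8434.
Frame index = 8434 × 24 + 12 = 202428.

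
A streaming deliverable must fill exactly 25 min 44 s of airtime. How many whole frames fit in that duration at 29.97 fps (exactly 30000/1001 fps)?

46273 frames

25 min 44 s = 1544 s.
Frames = 1544 × 30000/1001 = 46320000/1001 ≈ 46273.7263.
Complete frames: 46273.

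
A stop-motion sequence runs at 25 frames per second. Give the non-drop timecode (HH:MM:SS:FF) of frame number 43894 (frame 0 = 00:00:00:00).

00:29:15:19

43894 ÷ 25 = 1755 full seconds, remainder 19 frames.
1755 s = 0 h 29 min 15 s.
Timecode: 00:29:15:19.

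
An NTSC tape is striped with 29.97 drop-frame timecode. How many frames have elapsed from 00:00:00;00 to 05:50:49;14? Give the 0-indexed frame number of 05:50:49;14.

630854

As if non-drop at 30 labels/s: (5 × 3600 + 50 × 60 + 49) × 30 + 14 = 631484.
Minute boundaries passed: 350; those not divisible by 10: 350 − 35 = 315; dropped labels = 2 × 315 = 630.
Actual frame index = 631484 − 630 = 630854.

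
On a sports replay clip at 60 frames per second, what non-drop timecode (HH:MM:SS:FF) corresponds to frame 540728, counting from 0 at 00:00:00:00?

02:30:12:08

540728 ÷ 60 = 9012 full seconds, remainder 8 frames.
9012 s = 2 h 30 min 12 s.
Timecode: 02:30:12:08.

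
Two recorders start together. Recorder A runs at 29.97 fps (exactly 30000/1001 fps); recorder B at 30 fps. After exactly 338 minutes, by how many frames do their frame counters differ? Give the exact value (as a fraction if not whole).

338 min = 20280 s.
A emits 30000/1001 × 20280 = 46800000/77 frames; B emits 30 × 20280 = 608400.
Difference = 46800/77 frames (≈ 607.7922); B is ahead of A.

46800/77 frames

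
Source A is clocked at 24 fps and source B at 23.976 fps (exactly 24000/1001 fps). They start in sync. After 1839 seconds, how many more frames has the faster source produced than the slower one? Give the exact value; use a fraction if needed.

44136/1001 frames

A emits 24 × 1839 = 44136 frames; B emits 24000/1001 × 1839 = 44136000/1001.
Difference = 44136/1001 frames (≈ 44.0919); B is behind A.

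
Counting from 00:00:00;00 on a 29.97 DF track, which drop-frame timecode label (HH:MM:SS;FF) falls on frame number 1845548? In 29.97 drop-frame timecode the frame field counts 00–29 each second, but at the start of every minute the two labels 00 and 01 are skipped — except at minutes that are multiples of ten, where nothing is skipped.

17:06:19;26

Each 10-minute DF block holds 10 × 60 × 30 − 9 × 2 = 17982 frames. 1845548 ÷ 17982 → 102 full blocks, remainder 11384.
Within the partial block the first minute is 1800 frames and each further minute 1798, so 6 further minute boundaries passed. Total skipped labels = 18 × 102 + 2 × 6 = 1848.
Non-drop label index = 1845548 + 1848 = 1847396; at 30 labels/s that is 17:06:19:26, i.e. DF 17:06:19;26.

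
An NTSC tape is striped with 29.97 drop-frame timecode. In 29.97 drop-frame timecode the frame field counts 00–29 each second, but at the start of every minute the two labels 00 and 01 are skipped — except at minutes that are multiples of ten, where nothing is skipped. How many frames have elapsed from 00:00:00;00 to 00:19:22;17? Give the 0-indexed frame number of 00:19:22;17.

Complete 10-minute blocks: 1, each 17982 frames → 17982.
Remaining 9 whole minutes in the current block: 1800 + 8 × 1798 = 16184 frames.
Within the current minute: 22 × 30 + 17 − 2 = 675 (labels ;00/;01 skipped at this minute). Total = 17982 + 16184 + 675 = 34841.

34841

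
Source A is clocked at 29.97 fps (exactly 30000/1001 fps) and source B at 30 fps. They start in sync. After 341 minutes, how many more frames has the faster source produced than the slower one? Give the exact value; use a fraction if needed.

55800/91 frames

341 min = 20460 s.
A emits 30000/1001 × 20460 = 55800000/91 frames; B emits 30 × 20460 = 613800.
Difference = 55800/91 frames (≈ 613.1868); B is ahead of A.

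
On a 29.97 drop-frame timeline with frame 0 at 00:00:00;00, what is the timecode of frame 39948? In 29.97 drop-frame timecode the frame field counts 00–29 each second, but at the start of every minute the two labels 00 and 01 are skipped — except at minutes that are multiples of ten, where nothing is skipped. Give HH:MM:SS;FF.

00:22:12;28

Ten DF minutes hold 17982 frames, so frame 39948 lies in block 2 (frames 35964–53945) with 3984 frames into that block.
The block's first minute is 1800 frames and the rest 1798 each; 3984 frames reaches minute 2, so 2 × 18 + 2 × 2 = 40 labels have been skipped so far.
Adding those back, label number 39948 + 40 = 39988 at 30 labels/s is 1332 s + 28 f = 0 h 22 min 12 s frame 28, i.e. 00:22:12;28.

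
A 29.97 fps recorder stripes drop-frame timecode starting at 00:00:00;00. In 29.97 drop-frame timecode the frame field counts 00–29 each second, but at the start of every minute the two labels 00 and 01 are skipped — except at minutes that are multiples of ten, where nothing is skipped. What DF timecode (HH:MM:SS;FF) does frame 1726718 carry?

Ten DF minutes hold 17982 frames, so frame 1726718 lies in block 96 (frames 1726272–1744253) with 446 frames into that block.
The block's first minute is 1800 frames and the rest 1798 each; 446 frames reaches minute 0, so 96 × 18 + 0 × 2 = 1728 labels have been skipped so far.
Adding those back, label number 1726718 + 1728 = 1728446 at 30 labels/s is 57614 s + 26 f = 16 h 0 min 14 s frame 26, i.e. 16:00:14;26.

16:00:14;26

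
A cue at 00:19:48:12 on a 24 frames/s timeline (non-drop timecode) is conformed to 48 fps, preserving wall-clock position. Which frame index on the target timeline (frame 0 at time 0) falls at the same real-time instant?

frame 57048

Source frame index: (0×3600 + 19×60 + 48) × 24 + 12 = 28524.
Real time: 28524 / (24) = 2377/2 s.
Target frame: (2377/2) × (48) = 57048.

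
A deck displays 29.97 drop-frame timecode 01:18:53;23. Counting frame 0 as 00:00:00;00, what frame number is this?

Complete 10-minute blocks: 7, each 17982 frames → 125874.
Remaining 8 whole minutes in the current block: 1800 + 7 × 1798 = 14386 frames.
Within the current minute: 53 × 30 + 23 − 2 = 1611 (labels ;00/;01 skipped at this minute). Total = 125874 + 14386 + 1611 = 141871.

141871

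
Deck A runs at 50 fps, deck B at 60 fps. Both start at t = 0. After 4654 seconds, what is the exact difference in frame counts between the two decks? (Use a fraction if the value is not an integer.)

46540 frames

A emits 50 × 4654 = 232700 frames; B emits 60 × 4654 = 279240.
Difference = 46540 frames; B is ahead of A.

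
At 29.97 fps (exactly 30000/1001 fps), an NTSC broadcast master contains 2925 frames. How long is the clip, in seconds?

Running time = 2925 / (30000/1001) = 97.5975 s.

97.5975 seconds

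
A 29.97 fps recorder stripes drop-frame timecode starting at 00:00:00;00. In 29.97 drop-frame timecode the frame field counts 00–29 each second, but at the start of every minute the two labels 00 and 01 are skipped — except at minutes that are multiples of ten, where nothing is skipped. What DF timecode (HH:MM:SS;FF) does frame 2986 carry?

Each 10-minute DF block holds 10 × 60 × 30 − 9 × 2 = 17982 frames. 2986 ÷ 17982 → 0 full blocks, remainder 2986.
Within the partial block the first minute is 1800 frames and each further minute 1798, so 1 further minute boundary passed. Total skipped labels = 18 × 0 + 2 × 1 = 2.
Non-drop label index = 2986 + 2 = 2988; at 30 labels/s that is 00:01:39:18, i.e. DF 00:01:39;18.

00:01:39;18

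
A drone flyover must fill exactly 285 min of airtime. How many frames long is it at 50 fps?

855000 frames

285 min = 17100 s.
Frames = 17100 × 50 = 855000.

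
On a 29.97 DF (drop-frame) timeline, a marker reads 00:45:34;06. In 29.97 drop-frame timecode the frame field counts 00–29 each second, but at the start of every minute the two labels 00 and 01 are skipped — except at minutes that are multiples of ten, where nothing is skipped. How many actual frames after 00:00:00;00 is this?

81944

Complete 10-minute blocks: 4, each 17982 frames → 71928.
Remaining 5 whole minutes in the current block: 1800 + 4 × 1798 = 8992 frames.
Within the current minute: 34 × 30 + 6 − 2 = 1024 (labels ;00/;01 skipped at this minute). Total = 71928 + 8992 + 1024 = 81944.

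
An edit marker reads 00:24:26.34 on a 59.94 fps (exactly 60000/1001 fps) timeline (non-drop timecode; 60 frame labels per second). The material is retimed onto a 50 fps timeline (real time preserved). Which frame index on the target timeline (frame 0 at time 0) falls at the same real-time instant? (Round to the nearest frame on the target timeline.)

frame 73402

Source frame index: (0×3600 + 24×60 + 26) × 60 + 34 = 87994.
Real time: 87994 / (60000/1001) = 44040997/30000 s.
Target frame: (44040997/30000) × (50) = 44040997/600 ≈ 73401.662 → 73402.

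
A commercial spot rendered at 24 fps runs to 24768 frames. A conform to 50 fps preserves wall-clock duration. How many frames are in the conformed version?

Target frames = source frames × (target rate / source rate) = 24768 × (50)/(24) = 24768 × 25/12 = 51600.

51600 frames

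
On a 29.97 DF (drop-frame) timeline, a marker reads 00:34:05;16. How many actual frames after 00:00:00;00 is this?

Complete 10-minute blocks: 3, each 17982 frames → 53946.
Remaining 4 whole minutes in the current block: 1800 + 3 × 1798 = 7194 frames.
Within the current minute: 5 × 30 + 16 − 2 = 164 (labels ;00/;01 skipped at this minute). Total = 53946 + 7194 + 164 = 61304.

61304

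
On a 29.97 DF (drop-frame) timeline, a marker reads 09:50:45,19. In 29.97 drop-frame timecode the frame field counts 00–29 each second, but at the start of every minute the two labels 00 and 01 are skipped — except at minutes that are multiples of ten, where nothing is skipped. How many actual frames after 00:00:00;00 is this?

1062307

As if non-drop at 30 labels/s: (9 × 3600 + 50 × 60 + 45) × 30 + 19 = 1063369.
Minute boundaries passed: 590; those not divisible by 10: 590 − 59 = 531; dropped labels = 2 × 531 = 1062.
Actual frame index = 1063369 − 1062 = 1062307.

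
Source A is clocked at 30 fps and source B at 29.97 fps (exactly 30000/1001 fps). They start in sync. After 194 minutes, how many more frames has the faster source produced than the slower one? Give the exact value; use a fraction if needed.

349200/1001 frames

194 min = 11640 s.
A emits 30 × 11640 = 349200 frames; B emits 30000/1001 × 11640 = 349200000/1001.
Difference = 349200/1001 frames (≈ 348.8511); B is behind A.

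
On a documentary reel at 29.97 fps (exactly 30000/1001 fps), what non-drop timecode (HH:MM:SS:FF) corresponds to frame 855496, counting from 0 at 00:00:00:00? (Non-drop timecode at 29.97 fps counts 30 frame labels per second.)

855496 ÷ 30 = 28516 full seconds, remainder 16 frames.
28516 s = 7 h 55 min 16 s.
Timecode: 07:55:16:16.

07:55:16:16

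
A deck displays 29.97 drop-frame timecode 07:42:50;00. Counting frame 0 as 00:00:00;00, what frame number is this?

Complete 10-minute blocks: 46, each 17982 frames → 827172.
Remaining 2 whole minutes in the current block: 1800 + 1 × 1798 = 3598 frames.
Within the current minute: 50 × 30 + 0 − 2 = 1498 (labels ;00/;01 skipped at this minute). Total = 827172 + 3598 + 1498 = 832268.

832268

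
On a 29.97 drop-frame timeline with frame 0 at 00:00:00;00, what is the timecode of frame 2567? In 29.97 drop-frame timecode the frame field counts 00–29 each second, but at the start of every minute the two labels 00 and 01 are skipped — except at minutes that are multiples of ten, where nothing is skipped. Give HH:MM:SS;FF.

Each 10-minute DF block holds 10 × 60 × 30 − 9 × 2 = 17982 frames. 2567 ÷ 17982 → 0 full blocks, remainder 2567.
Within the partial block the first minute is 1800 frames and each further minute 1798, so 1 further minute boundary passed. Total skipped labels = 18 × 0 + 2 × 1 = 2.
Non-drop label index = 2567 + 2 = 2569; at 30 labels/s that is 00:01:25:19, i.e. DF 00:01:25;19.

00:01:25;19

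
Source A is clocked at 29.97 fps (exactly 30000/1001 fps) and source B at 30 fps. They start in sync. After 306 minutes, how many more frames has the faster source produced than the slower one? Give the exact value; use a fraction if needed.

550800/1001 frames

306 min = 18360 s.
A emits 30000/1001 × 18360 = 550800000/1001 frames; B emits 30 × 18360 = 550800.
Difference = 550800/1001 frames (≈ 550.2498); B is ahead of A.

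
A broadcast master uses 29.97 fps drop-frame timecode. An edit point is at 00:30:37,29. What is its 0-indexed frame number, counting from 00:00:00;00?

55085

Complete 10-minute blocks: 3, each 17982 frames → 53946.
Remaining 0 whole minutes in the current block: 0 frames.
Within the current minute: 37 × 30 + 29 = 1139. Total = 53946 + 0 + 1139 = 55085.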